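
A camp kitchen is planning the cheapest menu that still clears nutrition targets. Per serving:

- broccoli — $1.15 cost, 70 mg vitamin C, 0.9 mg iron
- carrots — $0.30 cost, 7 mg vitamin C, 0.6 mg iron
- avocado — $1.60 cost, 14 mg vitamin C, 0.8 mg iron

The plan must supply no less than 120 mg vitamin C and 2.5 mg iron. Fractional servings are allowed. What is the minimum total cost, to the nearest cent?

$2.32

With two linear requirements the optimum uses one or two foods; enumerate the corners.
broccoli only: max(120/70, 2.5/0.9) = 2.778 servings → $3.19.
carrots only: max(120/7, 2.5/0.6) = 17.14 servings → $5.14.
avocado only: max(120/14, 2.5/0.8) = 8.571 servings → $13.71.
broccoli + carrots with both tight: 1.527 servings and 1.877 servings → $2.32.
broccoli + avocado with both tight: 1.406 servings and 1.544 servings → $4.09.
carrots + avocado: the both-tight solution has a negative serving — not a feasible corner.
Cheapest feasible corner: $2.32.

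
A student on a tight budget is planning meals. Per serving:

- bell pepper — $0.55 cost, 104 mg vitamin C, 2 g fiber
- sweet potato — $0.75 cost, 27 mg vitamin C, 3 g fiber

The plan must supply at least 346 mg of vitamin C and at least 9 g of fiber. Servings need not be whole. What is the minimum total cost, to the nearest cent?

The cheapest plan sits at a corner of the feasible region — with two constraints it uses at most two foods.
bell pepper only: max(346/104, 9/2) = 4.5 servings → $2.48.
sweet potato only: max(346/27, 9/3) = 12.81 servings → $9.61.
bell pepper + sweet potato with both tight: 3.081 servings and 0.9457 servings → $2.40.
Cheapest feasible corner: $2.40.

$2.40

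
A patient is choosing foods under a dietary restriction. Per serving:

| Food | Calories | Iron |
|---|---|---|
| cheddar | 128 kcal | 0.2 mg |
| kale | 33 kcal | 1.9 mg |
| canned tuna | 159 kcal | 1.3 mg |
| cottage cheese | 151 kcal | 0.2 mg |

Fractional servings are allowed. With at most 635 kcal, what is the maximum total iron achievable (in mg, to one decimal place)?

36.6 mg

Iron per kcal: kale 0.05758, canned tuna 0.008176, cheddar 0.001563, cottage cheese 0.001325.
With no serving limits, spend the whole calories allowance on kale: 635 kcal / 33 kcal × 1.9 mg = 36.6 mg.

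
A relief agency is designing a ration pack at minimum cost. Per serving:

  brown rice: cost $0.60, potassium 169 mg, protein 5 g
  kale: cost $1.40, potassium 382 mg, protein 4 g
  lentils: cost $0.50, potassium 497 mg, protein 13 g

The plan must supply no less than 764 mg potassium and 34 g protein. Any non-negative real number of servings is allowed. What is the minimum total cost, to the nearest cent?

$1.31

With two linear requirements the optimum uses one or two foods; enumerate the corners.
brown rice only: max(764/169, 34/5) = 6.8 servings → $4.08.
kale only: max(764/382, 34/4) = 8.5 servings → $11.90.
lentils only: max(764/497, 34/13) = 2.615 servings → $1.31.
brown rice + kale: the both-tight solution has a negative serving — not a feasible corner.
brown rice + lentils: intersection lies outside the first quadrant.
kale + lentils: intersection lies outside the first quadrant.
Cheapest feasible corner: $1.31.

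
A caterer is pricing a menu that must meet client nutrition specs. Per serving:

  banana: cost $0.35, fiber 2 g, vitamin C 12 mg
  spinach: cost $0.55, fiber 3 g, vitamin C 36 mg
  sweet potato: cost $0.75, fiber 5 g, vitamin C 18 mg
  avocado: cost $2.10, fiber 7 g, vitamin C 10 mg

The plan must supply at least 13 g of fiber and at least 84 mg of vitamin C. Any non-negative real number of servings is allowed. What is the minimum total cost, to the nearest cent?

Two binding constraints pin down two serving amounts, so the optimal mix uses at most two foods. The candidates are each food alone (scaled to the tighter of fiber/vitamin C) and each pair with both constraints tight.
banana only: max(13/2, 84/12) = 7 servings → $2.45.
spinach only: max(13/3, 84/36) = 4.333 servings → $2.38.
sweet potato only: max(13/5, 84/18) = 4.667 servings → $3.50.
avocado only: max(13/7, 84/10) = 8.4 servings → $17.64.
banana + spinach with both tight: 6 servings and 0.3333 servings → $2.28.
banana + sweet potato with both targets exact would need a negative amount; discard.
banana + avocado: the both-tight solution has a negative serving — not a feasible corner.
spinach + sweet potato with both tight: 1.476 servings and 1.714 servings → $2.10.
spinach + avocado with both tight: 2.063 servings and 0.973 servings → $3.18.
sweet potato + avocado: the both-tight solution has a negative serving — not a feasible corner.
Cheapest feasible corner: $2.10.

$2.10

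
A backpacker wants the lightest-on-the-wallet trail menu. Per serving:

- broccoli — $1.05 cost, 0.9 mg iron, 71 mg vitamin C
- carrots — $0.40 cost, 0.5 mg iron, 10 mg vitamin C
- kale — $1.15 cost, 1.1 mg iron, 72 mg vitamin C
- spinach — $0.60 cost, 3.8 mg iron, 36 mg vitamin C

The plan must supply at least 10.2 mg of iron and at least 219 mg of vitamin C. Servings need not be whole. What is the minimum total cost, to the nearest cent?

$3.39

Minimising a linear cost over {iron ≥ 10.2, vitamin C ≥ 219, servings ≥ 0} — the optimum is at a vertex, using one or two foods.
broccoli only: max(10.2/0.9, 219/71) = 11.33 servings → $11.90.
carrots only: max(10.2/0.5, 219/10) = 21.9 servings → $8.76.
kale only: max(10.2/1.1, 219/72) = 9.273 servings → $10.66.
spinach only: max(10.2/3.8, 219/36) = 6.083 servings → $3.65.
broccoli + carrots with both tight: 0.283 servings and 19.89 servings → $8.25.
broccoli + kale with both targets exact would need a negative amount; discard.
broccoli + spinach with both tight: 1.959 servings and 2.22 servings → $3.39.
carrots + kale with both tight: 19.74 servings and 0.3 servings → $8.24.
carrots + spinach with both targets exact would need a negative amount; discard.
kale + spinach with both tight: 1.987 servings and 2.109 servings → $3.55.
So the least-cost plan costs $3.39.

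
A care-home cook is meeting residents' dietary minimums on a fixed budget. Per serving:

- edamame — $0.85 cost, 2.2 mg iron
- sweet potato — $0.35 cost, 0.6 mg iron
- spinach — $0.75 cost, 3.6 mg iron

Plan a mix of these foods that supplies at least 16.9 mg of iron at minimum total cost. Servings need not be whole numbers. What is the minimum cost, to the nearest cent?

$3.52

Cost per mg of iron: spinach $0.2083, edamame $0.3864, sweet potato $0.5833.
With no serving limits, use only spinach: 16.9 mg / 3.6 mg = 4.694 servings × $0.75 = $3.52.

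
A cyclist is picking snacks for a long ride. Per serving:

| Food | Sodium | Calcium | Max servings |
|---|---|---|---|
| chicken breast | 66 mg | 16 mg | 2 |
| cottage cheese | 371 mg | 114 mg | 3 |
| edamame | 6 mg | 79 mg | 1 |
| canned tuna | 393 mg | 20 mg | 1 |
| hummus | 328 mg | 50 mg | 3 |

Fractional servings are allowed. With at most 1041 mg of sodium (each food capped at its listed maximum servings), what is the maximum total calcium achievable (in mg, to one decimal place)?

Calcium per mg sodium: edamame 13.17, cottage cheese 0.3073, chicken breast 0.2424, hummus 0.1524, canned tuna 0.05089.
Take 1 serving of edamame: uses 6 mg sodium, +79.0 mg calcium (running total 79.0 mg).
Take 2.79 servings of cottage cheese: uses 1035 mg sodium, +318.0 mg calcium (running total 397.0 mg).
Greedy by best ratio exhausts the sodium allowance optimally: 397.0 mg.

397.0 mg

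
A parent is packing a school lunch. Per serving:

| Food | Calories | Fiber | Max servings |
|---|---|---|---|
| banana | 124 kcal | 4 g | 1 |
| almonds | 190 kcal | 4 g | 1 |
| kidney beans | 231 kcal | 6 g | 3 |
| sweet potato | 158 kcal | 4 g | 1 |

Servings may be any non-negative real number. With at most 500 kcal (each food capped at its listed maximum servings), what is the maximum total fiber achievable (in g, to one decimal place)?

13.8 g

Fiber per kcal: banana 0.03226, kidney beans 0.02597, sweet potato 0.02532, almonds 0.02105.
Take 1 serving of banana: uses 124 kcal, +4.0 g fiber (running total 4.0 g).
Take 1.628 servings of kidney beans: uses 376 kcal, +9.8 g fiber (running total 13.8 g).
Greedy by best ratio exhausts the calories allowance optimally: 13.8 g.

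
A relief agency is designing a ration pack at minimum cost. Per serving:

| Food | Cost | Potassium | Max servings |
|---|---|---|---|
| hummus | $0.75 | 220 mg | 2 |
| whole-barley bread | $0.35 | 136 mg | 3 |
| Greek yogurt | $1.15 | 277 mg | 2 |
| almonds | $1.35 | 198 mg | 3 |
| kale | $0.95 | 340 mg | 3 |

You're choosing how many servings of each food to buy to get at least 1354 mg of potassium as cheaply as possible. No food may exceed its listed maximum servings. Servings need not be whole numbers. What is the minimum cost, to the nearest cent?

Cost per mg of potassium: whole-barley bread $0.0026, kale $0.0028, hummus $0.0034, Greek yogurt $0.0042, almonds $0.0068.
Take 3 servings of whole-barley bread: +408.0 mg potassium for $1.05 (total $1.05, still need 946.0 mg).
Take 2.782 servings of kale: +946.0 mg potassium for $2.64 (total $3.69, still need 0.0 mg).
Greedy by cheapest-per-mg is optimal for a single linear constraint, so the minimum cost is $3.69.

$3.69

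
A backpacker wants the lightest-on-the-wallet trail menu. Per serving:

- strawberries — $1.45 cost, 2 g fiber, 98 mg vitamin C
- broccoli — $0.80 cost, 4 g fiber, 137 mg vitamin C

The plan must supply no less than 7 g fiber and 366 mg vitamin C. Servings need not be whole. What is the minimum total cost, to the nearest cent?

$2.14

strawberries only: max(7/2, 366/98) = 3.735 servings → $5.42.
broccoli only: max(7/4, 366/137) = 2.672 servings → $2.14.
strawberries + broccoli: intersection lies outside the first quadrant.
So the least-cost plan costs $2.14.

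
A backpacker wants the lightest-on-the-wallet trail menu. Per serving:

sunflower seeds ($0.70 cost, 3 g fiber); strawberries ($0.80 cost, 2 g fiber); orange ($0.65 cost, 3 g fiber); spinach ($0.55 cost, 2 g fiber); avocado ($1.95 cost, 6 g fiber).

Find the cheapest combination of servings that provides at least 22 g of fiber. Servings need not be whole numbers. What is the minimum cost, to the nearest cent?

$4.77

Cost per g of fiber: orange $0.2167, sunflower seeds $0.2333, spinach $0.2750, avocado $0.3250, strawberries $0.4000.
With no serving limits, use only orange: 22 g / 3 g = 7.333 servings × $0.65 = $4.77.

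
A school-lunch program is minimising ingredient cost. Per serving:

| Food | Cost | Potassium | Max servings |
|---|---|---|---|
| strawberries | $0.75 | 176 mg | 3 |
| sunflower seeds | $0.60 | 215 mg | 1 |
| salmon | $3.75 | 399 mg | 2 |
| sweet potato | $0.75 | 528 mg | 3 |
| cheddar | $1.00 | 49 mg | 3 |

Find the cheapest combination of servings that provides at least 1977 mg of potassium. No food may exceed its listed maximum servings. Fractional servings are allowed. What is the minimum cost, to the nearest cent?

Cost per mg of potassium: sweet potato $0.0014, sunflower seeds $0.0028, strawberries $0.0043, salmon $0.0094, cheddar $0.0204.
Take 3 servings of sweet potato: +1584.0 mg potassium for $2.25 (total $2.25, still need 393.0 mg).
Take 1 serving of sunflower seeds: +215.0 mg potassium for $0.60 (total $2.85, still need 178.0 mg).
Take 1.011 servings of strawberries: +178.0 mg potassium for $0.76 (total $3.61, still need 0.0 mg).
Filling from the cheapest source first is optimal under one linear minimum: $3.61.

$3.61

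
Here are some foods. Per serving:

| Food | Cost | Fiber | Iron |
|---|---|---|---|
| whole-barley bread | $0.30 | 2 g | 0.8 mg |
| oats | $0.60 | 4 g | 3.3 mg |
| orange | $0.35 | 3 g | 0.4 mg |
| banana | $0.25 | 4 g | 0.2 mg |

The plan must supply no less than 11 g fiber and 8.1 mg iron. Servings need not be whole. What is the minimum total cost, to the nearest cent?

Two binding constraints pin down two serving amounts, so the optimal mix uses at most two foods. The candidates are each food alone (scaled to the tighter of fiber/iron) and each pair with both constraints tight.
whole-barley bread only: max(11/2, 8.1/0.8) = 10.12 servings → $3.04.
oats only: max(11/4, 8.1/3.3) = 2.75 servings → $1.65.
orange only: max(11/3, 8.1/0.4) = 20.25 servings → $7.09.
banana only: max(11/4, 8.1/0.2) = 40.5 servings → $10.12.
whole-barley bread + oats with both tight: 1.147 servings and 2.176 servings → $1.65.
whole-barley bread + orange: the both-tight solution has a negative serving — not a feasible corner.
whole-barley bread + banana with both targets exact would need a negative amount; discard.
oats + orange with both tight: 2.398 servings and 0.4699 servings → $1.60.
oats + banana with both tight: 2.435 servings and 0.3145 servings → $1.54.
orange + banana: the both-tight solution has a negative serving — not a feasible corner.
Cheapest feasible corner: $1.54.

$1.54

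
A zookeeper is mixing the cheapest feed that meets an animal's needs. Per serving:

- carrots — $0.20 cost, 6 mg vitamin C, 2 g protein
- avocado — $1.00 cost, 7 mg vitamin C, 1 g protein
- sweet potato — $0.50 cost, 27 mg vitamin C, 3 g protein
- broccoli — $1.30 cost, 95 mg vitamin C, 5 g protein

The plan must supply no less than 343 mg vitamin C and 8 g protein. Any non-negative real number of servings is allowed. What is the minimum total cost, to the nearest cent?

carrots only: max(343/6, 8/2) = 57.17 servings → $11.43.
avocado only: max(343/7, 8/1) = 49 servings → $49.00.
sweet potato only: max(343/27, 8/3) = 12.7 servings → $6.35.
broccoli only: max(343/95, 8/5) = 3.611 servings → $4.69.
carrots + avocado: intersection lies outside the first quadrant.
carrots + sweet potato: intersection lies outside the first quadrant.
carrots + broccoli: intersection lies outside the first quadrant.
avocado + sweet potato with both targets exact would need a negative amount; discard.
avocado + broccoli: the both-tight solution has a negative serving — not a feasible corner.
sweet potato + broccoli with both targets exact would need a negative amount; discard.
The minimum over all feasible corners is $4.69.

$4.69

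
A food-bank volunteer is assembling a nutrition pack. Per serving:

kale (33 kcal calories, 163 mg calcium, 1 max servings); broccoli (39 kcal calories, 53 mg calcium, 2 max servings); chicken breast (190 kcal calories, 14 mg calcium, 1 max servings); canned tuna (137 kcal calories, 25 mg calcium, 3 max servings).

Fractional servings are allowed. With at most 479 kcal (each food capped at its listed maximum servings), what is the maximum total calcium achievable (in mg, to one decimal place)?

336.2 mg

Calcium per kcal: kale 4.939, broccoli 1.359, canned tuna 0.1825, chicken breast 0.07368.
Take 1 serving of kale: uses 33 kcal, +163.0 mg calcium (running total 163.0 mg).
Take 2 servings of broccoli: uses 78 kcal, +106.0 mg calcium (running total 269.0 mg).
Take 2.686 servings of canned tuna: uses 368 kcal, +67.2 mg calcium (running total 336.2 mg).
Filling greedily by calcium-per-kcal is optimal for one linear limit, giving 336.2 mg.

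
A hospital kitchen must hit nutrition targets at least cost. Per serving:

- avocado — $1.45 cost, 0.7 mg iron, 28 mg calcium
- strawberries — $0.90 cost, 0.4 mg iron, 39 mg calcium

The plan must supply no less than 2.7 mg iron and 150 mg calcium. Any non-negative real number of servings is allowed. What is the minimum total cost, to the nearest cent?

avocado only: max(2.7/0.7, 150/28) = 5.357 servings → $7.77.
strawberries only: max(2.7/0.4, 150/39) = 6.75 servings → $6.08.
avocado + strawberries with both tight: 2.814 servings and 1.826 servings → $5.72.
Cheapest feasible corner: $5.72.

$5.72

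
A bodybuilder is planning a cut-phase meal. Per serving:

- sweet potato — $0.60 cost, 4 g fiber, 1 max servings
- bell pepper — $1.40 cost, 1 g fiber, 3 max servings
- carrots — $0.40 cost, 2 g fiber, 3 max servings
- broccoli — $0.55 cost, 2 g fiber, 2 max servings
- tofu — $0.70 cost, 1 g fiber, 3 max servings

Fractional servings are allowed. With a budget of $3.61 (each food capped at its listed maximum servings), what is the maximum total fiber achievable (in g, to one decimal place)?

15.0 g

Fiber per dollar: sweet potato 6.667, carrots 5, broccoli 3.636, tofu 1.429, bell pepper 0.7143.
Take 1 serving of sweet potato: spends $0.60, +4.0 g fiber (running total 4.0 g).
Take 3 servings of carrots: spends $1.20, +6.0 g fiber (running total 10.0 g).
Take 2 servings of broccoli: spends $1.10, +4.0 g fiber (running total 14.0 g).
Take 1.014 servings of tofu: spends $0.71, +1.0 g fiber (running total 15.0 g).
Filling greedily by fiber-per-dollar is optimal for one linear limit, giving 15.0 g.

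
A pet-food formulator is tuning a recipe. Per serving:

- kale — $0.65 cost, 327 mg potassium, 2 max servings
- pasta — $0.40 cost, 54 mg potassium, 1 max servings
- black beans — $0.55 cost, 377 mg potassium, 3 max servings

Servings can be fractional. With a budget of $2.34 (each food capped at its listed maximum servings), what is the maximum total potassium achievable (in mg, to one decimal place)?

Potassium per dollar: black beans 685.5, kale 503.1, pasta 135.
Take 3 servings of black beans: spends $1.65, +1131.0 mg potassium (running total 1131.0 mg).
Take 1.062 servings of kale: spends $0.69, +347.1 mg potassium (running total 1478.1 mg).
Filling greedily by potassium-per-dollar is optimal for one linear limit, giving 1478.1 mg.

1478.1 mg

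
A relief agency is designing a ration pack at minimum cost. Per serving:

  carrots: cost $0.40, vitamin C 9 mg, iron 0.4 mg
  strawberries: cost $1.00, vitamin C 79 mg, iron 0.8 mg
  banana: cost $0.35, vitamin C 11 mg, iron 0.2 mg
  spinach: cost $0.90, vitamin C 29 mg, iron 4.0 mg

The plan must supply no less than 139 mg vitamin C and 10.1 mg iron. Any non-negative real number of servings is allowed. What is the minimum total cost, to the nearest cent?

$3.01

carrots only: max(139/9, 10.1/0.4) = 25.25 servings → $10.10.
strawberries only: max(139/79, 10.1/0.8) = 12.62 servings → $12.62.
banana only: max(139/11, 10.1/0.2) = 50.5 servings → $17.68.
spinach only: max(139/29, 10.1/4.0) = 4.793 servings → $4.31.
carrots + strawberries with both targets exact would need a negative amount; discard.
carrots + banana: the both-tight solution has a negative serving — not a feasible corner.
carrots + spinach with both tight: 10.78 servings and 1.447 servings → $5.62.
strawberries + banana with both targets exact would need a negative amount; discard.
strawberries + spinach with both tight: 0.8986 servings and 2.345 servings → $3.01.
banana + spinach with both tight: 6.887 servings and 2.181 servings → $4.37.
The minimum over all feasible corners is $3.01.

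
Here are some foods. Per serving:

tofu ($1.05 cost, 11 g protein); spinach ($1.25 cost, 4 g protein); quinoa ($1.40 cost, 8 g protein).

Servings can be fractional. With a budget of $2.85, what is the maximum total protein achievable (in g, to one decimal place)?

29.9 g

Protein per dollar: tofu 10.48, quinoa 5.714, spinach 3.2.
With no serving limits, spend the whole cost allowance on tofu: $2.85 / $1.05 × 11 g = 29.9 g.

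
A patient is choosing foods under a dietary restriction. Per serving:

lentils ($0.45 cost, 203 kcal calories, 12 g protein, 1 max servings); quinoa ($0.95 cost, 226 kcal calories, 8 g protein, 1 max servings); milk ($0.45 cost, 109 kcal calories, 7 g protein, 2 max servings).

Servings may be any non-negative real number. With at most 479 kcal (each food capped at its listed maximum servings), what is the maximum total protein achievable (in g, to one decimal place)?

Protein per kcal: milk 0.06422, lentils 0.05911, quinoa 0.0354.
Take 2 servings of milk: uses 218 kcal, +14.0 g protein (running total 14.0 g).
Take 1 serving of lentils: uses 203 kcal, +12.0 g protein (running total 26.0 g).
Take 0.2566 servings of quinoa: uses 58 kcal, +2.1 g protein (running total 28.1 g).
Greedy by best ratio exhausts the calories allowance optimally: 28.1 g.

28.1 g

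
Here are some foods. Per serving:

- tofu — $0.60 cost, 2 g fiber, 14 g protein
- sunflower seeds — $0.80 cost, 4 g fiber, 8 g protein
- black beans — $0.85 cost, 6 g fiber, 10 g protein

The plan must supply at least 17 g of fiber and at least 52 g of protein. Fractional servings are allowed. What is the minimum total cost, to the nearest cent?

$3.11

Check every corner: each single food scaled to meet both minima, and each pair solved so both constraints bind.
tofu only: max(17/2, 52/14) = 8.5 servings → $5.10.
sunflower seeds only: max(17/4, 52/8) = 6.5 servings → $5.20.
black beans only: max(17/6, 52/10) = 5.2 servings → $4.42.
tofu + sunflower seeds with both tight: 1.8 servings and 3.35 servings → $3.76.
tofu + black beans with both tight: 2.219 servings and 2.094 servings → $3.11.
sunflower seeds + black beans with both targets exact would need a negative amount; discard.
So the least-cost plan costs $3.11.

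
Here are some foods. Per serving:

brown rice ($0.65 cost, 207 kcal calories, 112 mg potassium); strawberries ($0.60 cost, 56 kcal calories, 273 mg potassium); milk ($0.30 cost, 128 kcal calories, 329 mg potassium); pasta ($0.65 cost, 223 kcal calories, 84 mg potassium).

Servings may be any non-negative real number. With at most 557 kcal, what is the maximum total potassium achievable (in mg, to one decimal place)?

2715.4 mg

Potassium per kcal: strawberries 4.875, milk 2.57, brown rice 0.5411, pasta 0.3767.
With no serving limits, spend the whole calories allowance on strawberries: 557 kcal / 56 kcal × 273 mg = 2715.4 mg.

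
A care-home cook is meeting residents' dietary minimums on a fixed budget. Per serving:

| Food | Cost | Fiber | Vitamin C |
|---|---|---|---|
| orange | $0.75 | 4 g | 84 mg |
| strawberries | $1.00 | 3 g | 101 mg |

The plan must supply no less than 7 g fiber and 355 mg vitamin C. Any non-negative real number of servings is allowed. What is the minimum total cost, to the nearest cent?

Minimising a linear cost over {fiber ≥ 7, vitamin C ≥ 355, servings ≥ 0} — the optimum is at a vertex, using one or two foods.
orange only: max(7/4, 355/84) = 4.226 servings → $3.17.
strawberries only: max(7/3, 355/101) = 3.515 servings → $3.51.
orange + strawberries with both targets exact would need a negative amount; discard.
Cheapest feasible corner: $3.17.

$3.17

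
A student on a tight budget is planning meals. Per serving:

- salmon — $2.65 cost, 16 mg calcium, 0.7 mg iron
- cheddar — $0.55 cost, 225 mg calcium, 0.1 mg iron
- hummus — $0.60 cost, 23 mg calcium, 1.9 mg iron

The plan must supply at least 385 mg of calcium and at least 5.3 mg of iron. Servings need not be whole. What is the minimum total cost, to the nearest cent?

Two binding constraints pin down two serving amounts, so the optimal mix uses at most two foods. The candidates are each food alone (scaled to the tighter of calcium/iron) and each pair with both constraints tight.
salmon only: max(385/16, 5.3/0.7) = 24.06 servings → $63.77.
cheddar only: max(385/225, 5.3/0.1) = 53 servings → $29.15.
hummus only: max(385/23, 5.3/1.9) = 16.74 servings → $10.04.
salmon + cheddar with both tight: 7.402 servings and 1.185 servings → $20.27.
salmon + hummus with both targets exact would need a negative amount; discard.
cheddar + hummus with both tight: 1.434 servings and 2.714 servings → $2.42.
The minimum over all feasible corners is $2.42.

$2.42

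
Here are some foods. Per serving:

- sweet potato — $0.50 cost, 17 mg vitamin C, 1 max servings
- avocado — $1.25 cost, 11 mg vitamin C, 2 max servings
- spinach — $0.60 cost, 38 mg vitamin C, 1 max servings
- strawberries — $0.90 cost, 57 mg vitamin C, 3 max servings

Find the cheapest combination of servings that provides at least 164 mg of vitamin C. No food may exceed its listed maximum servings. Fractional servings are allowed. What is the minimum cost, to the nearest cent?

$2.59

Cost per mg of vitamin C: spinach $0.0158, strawberries $0.0158, sweet potato $0.0294, avocado $0.1136.
Take 1 serving of spinach: +38.0 mg vitamin C for $0.60 (total $0.60, still need 126.0 mg).
Take 2.211 servings of strawberries: +126.0 mg vitamin C for $1.99 (total $2.59, still need 0.0 mg).
Greedy by cheapest-per-mg is optimal for a single linear constraint, so the minimum cost is $2.59.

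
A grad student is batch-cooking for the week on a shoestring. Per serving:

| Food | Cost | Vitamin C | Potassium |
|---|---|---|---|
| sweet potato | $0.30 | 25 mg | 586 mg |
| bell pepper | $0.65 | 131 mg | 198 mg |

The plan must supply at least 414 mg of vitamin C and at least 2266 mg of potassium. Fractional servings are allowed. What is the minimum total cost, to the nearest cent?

$2.58

For a min-cost LP with two ≥-constraints, a basic feasible solution has at most two positive variables.
sweet potato only: max(414/25, 2266/586) = 16.56 servings → $4.97.
bell pepper only: max(414/131, 2266/198) = 11.44 servings → $7.44.
sweet potato + bell pepper with both tight: 2.992 servings and 2.589 servings → $2.58.
So the least-cost plan costs $2.58.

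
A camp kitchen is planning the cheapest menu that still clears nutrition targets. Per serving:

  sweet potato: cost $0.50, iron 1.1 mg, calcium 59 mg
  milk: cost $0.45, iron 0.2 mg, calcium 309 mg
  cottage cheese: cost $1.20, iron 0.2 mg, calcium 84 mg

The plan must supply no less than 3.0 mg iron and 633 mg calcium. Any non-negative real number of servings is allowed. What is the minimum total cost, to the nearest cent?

sweet potato only: max(3.0/1.1, 633/59) = 10.73 servings → $5.36.
milk only: max(3.0/0.2, 633/309) = 15 servings → $6.75.
cottage cheese only: max(3.0/0.2, 633/84) = 15 servings → $18.00.
sweet potato + milk with both tight: 2.44 servings and 1.583 servings → $1.93.
sweet potato + cottage cheese with both tight: 1.556 servings and 6.443 servings → $8.51.
milk + cottage cheese with both targets exact would need a negative amount; discard.
Cheapest feasible corner: $1.93.

$1.93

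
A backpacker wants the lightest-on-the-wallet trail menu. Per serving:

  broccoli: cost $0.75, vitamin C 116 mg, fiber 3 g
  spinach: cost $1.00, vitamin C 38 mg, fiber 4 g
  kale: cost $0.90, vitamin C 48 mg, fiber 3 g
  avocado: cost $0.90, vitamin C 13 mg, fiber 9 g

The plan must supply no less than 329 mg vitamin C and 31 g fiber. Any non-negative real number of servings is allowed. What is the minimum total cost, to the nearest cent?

Minimising a linear cost over {vitamin C ≥ 329, fiber ≥ 31, servings ≥ 0} — the optimum is at a vertex, using one or two foods.
broccoli only: max(329/116, 31/3) = 10.33 servings → $7.75.
spinach only: max(329/38, 31/4) = 8.658 servings → $8.66.
kale only: max(329/48, 31/3) = 10.33 servings → $9.30.
avocado only: max(329/13, 31/9) = 25.31 servings → $22.78.
broccoli + spinach with both tight: 0.3943 servings and 7.454 servings → $7.75.
broccoli + kale: the both-tight solution has a negative serving — not a feasible corner.
broccoli + avocado with both tight: 2.545 servings and 2.596 servings → $4.25.
spinach + kale with both tight: 6.423 servings and 1.769 servings → $8.02.
spinach + avocado: intersection lies outside the first quadrant.
kale + avocado with both tight: 6.509 servings and 1.275 servings → $7.01.
The minimum over all feasible corners is $4.25.

$4.25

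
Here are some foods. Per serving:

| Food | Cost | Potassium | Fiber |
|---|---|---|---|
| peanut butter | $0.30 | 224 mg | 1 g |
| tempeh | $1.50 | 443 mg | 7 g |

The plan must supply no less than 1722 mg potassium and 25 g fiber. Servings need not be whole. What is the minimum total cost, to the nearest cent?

$5.43

peanut butter only: max(1722/224, 25/1) = 25 servings → $7.50.
tempeh only: max(1722/443, 25/7) = 3.887 servings → $5.83.
peanut butter + tempeh with both tight: 0.8702 servings and 3.447 servings → $5.43.
The minimum over all feasible corners is $5.43.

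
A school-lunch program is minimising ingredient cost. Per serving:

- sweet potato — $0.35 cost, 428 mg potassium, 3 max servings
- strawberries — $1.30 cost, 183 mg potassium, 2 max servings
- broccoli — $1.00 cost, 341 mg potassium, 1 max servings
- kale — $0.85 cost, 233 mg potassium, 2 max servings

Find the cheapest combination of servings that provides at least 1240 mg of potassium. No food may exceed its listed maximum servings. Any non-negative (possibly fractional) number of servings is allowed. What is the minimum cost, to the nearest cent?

Cost per mg of potassium: sweet potato $0.0008, broccoli $0.0029, kale $0.0036, strawberries $0.0071.
Take 2.897 servings of sweet potato: +1240.0 mg potassium for $1.01 (total $1.01, still need 0.0 mg).
Filling from the cheapest source first is optimal under one linear minimum: $1.01.

$1.01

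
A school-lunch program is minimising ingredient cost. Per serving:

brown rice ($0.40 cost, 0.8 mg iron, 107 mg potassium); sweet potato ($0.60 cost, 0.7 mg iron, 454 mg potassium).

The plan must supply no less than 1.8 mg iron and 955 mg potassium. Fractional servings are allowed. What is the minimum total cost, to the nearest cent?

With two linear requirements the optimum uses one or two foods; enumerate the corners.
brown rice only: max(1.8/0.8, 955/107) = 8.925 servings → $3.57.
sweet potato only: max(1.8/0.7, 955/454) = 2.571 servings → $1.54.
brown rice + sweet potato with both tight: 0.5158 servings and 1.982 servings → $1.40.
So the least-cost plan costs $1.40.

$1.40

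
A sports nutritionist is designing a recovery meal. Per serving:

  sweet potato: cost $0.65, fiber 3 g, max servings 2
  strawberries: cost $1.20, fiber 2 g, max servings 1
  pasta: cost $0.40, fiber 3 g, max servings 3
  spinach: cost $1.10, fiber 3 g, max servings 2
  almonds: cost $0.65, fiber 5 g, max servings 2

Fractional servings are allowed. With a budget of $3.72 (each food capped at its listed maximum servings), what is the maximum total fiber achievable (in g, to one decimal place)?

24.6 g

Fiber per dollar: almonds 7.692, pasta 7.5, sweet potato 4.615, spinach 2.727, strawberries 1.667.
Take 2 servings of almonds: spends $1.30, +10.0 g fiber (running total 10.0 g).
Take 3 servings of pasta: spends $1.20, +9.0 g fiber (running total 19.0 g).
Take 1.877 servings of sweet potato: spends $1.22, +5.6 g fiber (running total 24.6 g).
Greedy by best ratio exhausts the cost allowance optimally: 24.6 g.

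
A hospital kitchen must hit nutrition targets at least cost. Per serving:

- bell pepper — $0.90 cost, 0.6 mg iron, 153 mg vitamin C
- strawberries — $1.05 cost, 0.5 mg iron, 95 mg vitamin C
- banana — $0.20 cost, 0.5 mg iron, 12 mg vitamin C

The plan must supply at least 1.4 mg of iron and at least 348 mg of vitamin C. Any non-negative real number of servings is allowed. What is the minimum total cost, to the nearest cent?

The cheapest plan sits at a corner of the feasible region — with two constraints it uses at most two foods.
bell pepper only: max(1.4/0.6, 348/153) = 2.333 servings → $2.10.
strawberries only: max(1.4/0.5, 348/95) = 3.663 servings → $3.85.
banana only: max(1.4/0.5, 348/12) = 29 servings → $5.80.
bell pepper + strawberries with both tight: 2.103 servings and 0.2769 servings → $2.18.
bell pepper + banana with both tight: 2.268 servings and 0.07792 servings → $2.06.
strawberries + banana with both targets exact would need a negative amount; discard.
So the least-cost plan costs $2.06.

$2.06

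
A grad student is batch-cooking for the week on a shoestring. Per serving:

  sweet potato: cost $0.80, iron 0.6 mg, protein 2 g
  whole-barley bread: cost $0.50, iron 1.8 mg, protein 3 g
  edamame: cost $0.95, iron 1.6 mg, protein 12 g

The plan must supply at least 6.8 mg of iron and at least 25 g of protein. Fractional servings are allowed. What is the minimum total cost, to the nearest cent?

Two binding constraints pin down two serving amounts, so the optimal mix uses at most two foods. The candidates are each food alone (scaled to the tighter of iron/protein) and each pair with both constraints tight.
sweet potato only: max(6.8/0.6, 25/2) = 12.5 servings → $10.00.
whole-barley bread only: max(6.8/1.8, 25/3) = 8.333 servings → $4.17.
edamame only: max(6.8/1.6, 25/12) = 4.25 servings → $4.04.
sweet potato + whole-barley bread: the both-tight solution has a negative serving — not a feasible corner.
sweet potato + edamame with both tight: 10.4 servings and 0.35 servings → $8.65.
whole-barley bread + edamame with both tight: 2.476 servings and 1.464 servings → $2.63.
The minimum over all feasible corners is $2.63.

$2.63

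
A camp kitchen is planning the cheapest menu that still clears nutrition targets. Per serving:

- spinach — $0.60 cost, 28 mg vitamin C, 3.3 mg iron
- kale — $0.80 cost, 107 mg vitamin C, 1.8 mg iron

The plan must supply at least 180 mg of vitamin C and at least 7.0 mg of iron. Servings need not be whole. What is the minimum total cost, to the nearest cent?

$1.89

Compare the cost at each extreme point of the feasible region.
spinach only: max(180/28, 7.0/3.3) = 6.429 servings → $3.86.
kale only: max(180/107, 7.0/1.8) = 3.889 servings → $3.11.
spinach + kale with both tight: 1.404 servings and 1.315 servings → $1.89.
Cheapest feasible corner: $1.89.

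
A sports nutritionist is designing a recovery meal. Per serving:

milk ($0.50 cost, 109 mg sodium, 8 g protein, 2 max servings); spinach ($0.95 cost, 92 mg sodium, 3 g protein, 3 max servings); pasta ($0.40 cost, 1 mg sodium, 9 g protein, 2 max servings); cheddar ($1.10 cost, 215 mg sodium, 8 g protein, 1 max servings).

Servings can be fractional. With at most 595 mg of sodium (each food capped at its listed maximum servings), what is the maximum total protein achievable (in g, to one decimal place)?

47.2 g

Protein per mg sodium: pasta 9, milk 0.07339, cheddar 0.03721, spinach 0.03261.
Take 2 servings of pasta: uses 2 mg sodium, +18.0 g protein (running total 18.0 g).
Take 2 servings of milk: uses 218 mg sodium, +16.0 g protein (running total 34.0 g).
Take 1 serving of cheddar: uses 215 mg sodium, +8.0 g protein (running total 42.0 g).
Take 1.739 servings of spinach: uses 160 mg sodium, +5.2 g protein (running total 47.2 g).
Filling greedily by protein-per-mg sodium is optimal for one linear limit, giving 47.2 g.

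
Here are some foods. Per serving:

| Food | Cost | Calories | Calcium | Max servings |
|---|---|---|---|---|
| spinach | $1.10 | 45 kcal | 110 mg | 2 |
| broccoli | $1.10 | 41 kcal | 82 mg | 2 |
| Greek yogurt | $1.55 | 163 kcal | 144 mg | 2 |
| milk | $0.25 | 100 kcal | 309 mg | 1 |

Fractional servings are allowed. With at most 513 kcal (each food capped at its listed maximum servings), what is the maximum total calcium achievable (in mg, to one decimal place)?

Calcium per kcal: milk 3.09, spinach 2.444, broccoli 2, Greek yogurt 0.8834.
Take 1 serving of milk: uses 100 kcal, +309.0 mg calcium (running total 309.0 mg).
Take 2 servings of spinach: uses 90 kcal, +220.0 mg calcium (running total 529.0 mg).
Take 2 servings of broccoli: uses 82 kcal, +164.0 mg calcium (running total 693.0 mg).
Take 1.479 servings of Greek yogurt: uses 241 kcal, +212.9 mg calcium (running total 905.9 mg).
Greedy by best ratio exhausts the calories allowance optimally: 905.9 mg.

905.9 mg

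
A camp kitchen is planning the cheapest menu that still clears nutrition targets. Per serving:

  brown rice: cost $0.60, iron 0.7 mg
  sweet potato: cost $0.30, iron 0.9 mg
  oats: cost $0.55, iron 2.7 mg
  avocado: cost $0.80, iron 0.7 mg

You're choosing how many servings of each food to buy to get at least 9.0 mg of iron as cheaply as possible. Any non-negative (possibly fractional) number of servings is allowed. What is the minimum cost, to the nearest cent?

Cost per mg of iron: oats $0.2037, sweet potato $0.3333, brown rice $0.8571, avocado $1.1429.
With no serving limits, use only oats: 9.0 mg / 2.7 mg = 3.333 servings × $0.55 = $1.83.

$1.83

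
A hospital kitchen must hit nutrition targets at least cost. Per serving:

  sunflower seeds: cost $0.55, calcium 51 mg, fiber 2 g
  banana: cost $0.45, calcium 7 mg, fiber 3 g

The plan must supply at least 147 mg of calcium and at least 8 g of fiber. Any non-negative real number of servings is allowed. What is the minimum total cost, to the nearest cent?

Check every corner: each single food scaled to meet both minima, and each pair solved so both constraints bind.
sunflower seeds only: max(147/51, 8/2) = 4 servings → $2.20.
banana only: max(147/7, 8/3) = 21 servings → $9.45.
sunflower seeds + banana with both tight: 2.77 servings and 0.8201 servings → $1.89.
So the least-cost plan costs $1.89.

$1.89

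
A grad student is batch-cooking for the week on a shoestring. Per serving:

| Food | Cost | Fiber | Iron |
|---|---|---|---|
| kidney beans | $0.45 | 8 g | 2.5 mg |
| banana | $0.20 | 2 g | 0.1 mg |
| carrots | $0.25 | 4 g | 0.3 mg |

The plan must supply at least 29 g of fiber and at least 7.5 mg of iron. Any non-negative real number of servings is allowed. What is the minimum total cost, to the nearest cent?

An LP optimum is at a vertex; with two nutrient constraints at most two foods are used. Check each candidate.
kidney beans only: max(29/8, 7.5/2.5) = 3.625 servings → $1.63.
banana only: max(29/2, 7.5/0.1) = 75 servings → $15.00.
carrots only: max(29/4, 7.5/0.3) = 25 servings → $6.25.
kidney beans + banana with both tight: 2.881 servings and 2.976 servings → $1.89.
kidney beans + carrots with both tight: 2.803 servings and 1.645 servings → $1.67.
banana + carrots with both targets exact would need a negative amount; discard.
The minimum over all feasible corners is $1.63.

$1.63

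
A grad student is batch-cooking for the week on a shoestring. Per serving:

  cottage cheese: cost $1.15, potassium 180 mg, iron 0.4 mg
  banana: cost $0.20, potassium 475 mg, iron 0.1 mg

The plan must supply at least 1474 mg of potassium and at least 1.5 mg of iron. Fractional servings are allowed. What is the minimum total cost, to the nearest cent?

$3.00

This is a tiny linear program; its minimum lies at a vertex of the feasible set. List the vertices and price them.
cottage cheese only: max(1474/180, 1.5/0.4) = 8.189 servings → $9.42.
banana only: max(1474/475, 1.5/0.1) = 15 servings → $3.00.
cottage cheese + banana with both tight: 3.285 servings and 1.858 servings → $4.15.
The minimum over all feasible corners is $3.00.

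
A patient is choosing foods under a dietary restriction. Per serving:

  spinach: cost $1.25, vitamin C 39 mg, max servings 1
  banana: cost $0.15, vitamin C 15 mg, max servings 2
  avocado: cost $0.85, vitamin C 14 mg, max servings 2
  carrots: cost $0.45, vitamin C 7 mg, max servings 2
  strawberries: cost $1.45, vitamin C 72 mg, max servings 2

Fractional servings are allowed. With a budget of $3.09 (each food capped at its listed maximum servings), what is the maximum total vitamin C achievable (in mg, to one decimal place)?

168.5 mg

Vitamin C per dollar: banana 100, strawberries 49.66, spinach 31.2, avocado 16.47, carrots 15.56.
Take 2 servings of banana: spends $0.30, +30.0 mg vitamin C (running total 30.0 mg).
Take 1.924 servings of strawberries: spends $2.79, +138.5 mg vitamin C (running total 168.5 mg).
Greedy by best ratio exhausts the cost allowance optimally: 168.5 mg.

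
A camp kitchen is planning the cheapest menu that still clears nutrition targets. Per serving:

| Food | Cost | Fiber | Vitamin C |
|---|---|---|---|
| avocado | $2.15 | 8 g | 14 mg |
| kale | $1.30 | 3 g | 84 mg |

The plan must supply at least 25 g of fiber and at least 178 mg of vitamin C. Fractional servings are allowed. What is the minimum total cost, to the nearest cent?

$7.56

For a min-cost LP with two ≥-constraints, a basic feasible solution has at most two positive variables.
avocado only: max(25/8, 178/14) = 12.71 servings → $27.34.
kale only: max(25/3, 178/84) = 8.333 servings → $10.83.
avocado + kale with both tight: 2.486 servings and 1.705 servings → $7.56.
Cheapest feasible corner: $7.56.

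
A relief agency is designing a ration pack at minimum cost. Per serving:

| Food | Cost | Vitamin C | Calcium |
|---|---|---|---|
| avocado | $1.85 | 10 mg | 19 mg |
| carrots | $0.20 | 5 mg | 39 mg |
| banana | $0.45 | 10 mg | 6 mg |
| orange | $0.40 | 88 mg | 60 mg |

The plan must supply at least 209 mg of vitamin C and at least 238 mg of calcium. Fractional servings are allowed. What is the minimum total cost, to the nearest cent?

$1.43

For a min-cost LP with two ≥-constraints, a basic feasible solution has at most two positive variables.
avocado only: max(209/10, 238/19) = 20.9 servings → $38.66.
carrots only: max(209/5, 238/39) = 41.8 servings → $8.36.
banana only: max(209/10, 238/6) = 39.67 servings → $17.85.
orange only: max(209/88, 238/60) = 3.967 servings → $1.59.
avocado + carrots: intersection lies outside the first quadrant.
avocado + banana with both tight: 8.662 servings and 12.24 servings → $21.53.
avocado + orange with both tight: 7.84 servings and 1.484 servings → $15.10.
carrots + banana with both tight: 3.128 servings and 19.34 servings → $9.33.
carrots + orange with both tight: 2.683 servings and 2.223 servings → $1.43.
banana + orange with both targets exact would need a negative amount; discard.
Cheapest feasible corner: $1.43.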